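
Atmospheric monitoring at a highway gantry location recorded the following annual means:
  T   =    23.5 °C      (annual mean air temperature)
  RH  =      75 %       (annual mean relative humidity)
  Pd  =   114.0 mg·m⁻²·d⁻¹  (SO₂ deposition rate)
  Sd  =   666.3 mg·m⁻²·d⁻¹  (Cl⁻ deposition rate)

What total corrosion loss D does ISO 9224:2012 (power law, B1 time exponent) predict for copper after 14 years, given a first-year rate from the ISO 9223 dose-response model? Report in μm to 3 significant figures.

D(14) = 19.2 μm

copper: T>10 °C ⇒ hinge -0.080·(23.5−10) = -1.0800
  sulphur-dioxide contribution → 0.515 μm/a
  chloride contribution → 2.791 μm/a
  ⇒ r_corr(copper) = 3.306 μm/a
Long-term exponent b (ISO 9224 Table 2, B1) = 0.667
  D(14) = 3.306 × 14^0.667 = 3.306 × 5.814 = 19.22 μm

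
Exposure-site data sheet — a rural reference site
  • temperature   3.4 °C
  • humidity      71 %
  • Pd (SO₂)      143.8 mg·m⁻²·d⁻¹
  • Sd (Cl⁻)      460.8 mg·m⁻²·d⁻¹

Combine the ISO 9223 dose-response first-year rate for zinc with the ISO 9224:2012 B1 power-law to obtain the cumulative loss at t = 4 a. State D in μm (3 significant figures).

D(4) = 11.4 μm

zinc: f(T) = +0.038·(T−10) [T≤10 °C] = -0.2508
  SO₂ term: 0.0129·143.8^0.44·exp(0.046·71-0.2508) = 2.341
  Sd branch = 0.0175·Sd^0.57·e^(0.008·RH+0.085·T) = 1.36 μm/a
  sum: 2.341 + 1.36 → r_corr = 3.701 μm/a
ISO 9224: D(t) = r_corr · t^b with b = 0.813 (zinc, B1)
  D(4) = 3.701 × 4^0.813 = 3.701 × 3.087 = 11.42 μm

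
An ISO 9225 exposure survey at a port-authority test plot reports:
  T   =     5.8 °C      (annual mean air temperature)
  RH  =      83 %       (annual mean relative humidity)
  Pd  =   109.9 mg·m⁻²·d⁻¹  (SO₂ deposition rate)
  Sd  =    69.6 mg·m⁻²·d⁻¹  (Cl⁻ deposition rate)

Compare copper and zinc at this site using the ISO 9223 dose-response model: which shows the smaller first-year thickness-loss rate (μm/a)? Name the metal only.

copper: f(T) = +0.126·(T−10) [T≤10 °C] = -0.5292
  sulphur-dioxide contribution → 1.419 μm/a
  chloride contribution → 0.8498 μm/a
  total first-year rate 2.268 μm/a
zinc: T≤10 °C ⇒ hinge +0.038·(5.8−10) = -0.1596
  sulphur-dioxide contribution → 3.958 μm/a
  chloride contribution → 0.6249 μm/a
  ⇒ r_corr(zinc) = 4.583 μm/a
Ordering by μm/a: zinc (4.58) > copper (2.27)

copper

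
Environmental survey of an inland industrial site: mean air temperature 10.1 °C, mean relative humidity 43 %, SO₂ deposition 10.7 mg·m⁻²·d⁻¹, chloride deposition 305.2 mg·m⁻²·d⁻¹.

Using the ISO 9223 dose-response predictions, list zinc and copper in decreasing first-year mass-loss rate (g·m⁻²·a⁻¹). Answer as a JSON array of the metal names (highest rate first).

zinc: temperature factor f = -0.071·(0.1) = -0.0071
  SO₂ term: 0.0129·10.7^0.44·exp(0.046·43-0.0071) = 0.2627
  Sd branch = 0.0175·Sd^0.57·e^(0.008·RH+0.085·T) = 1.519 μm/a
  sum: 0.2627 + 1.519 → r_corr = 1.781 μm/a
  mass loss = 1.781 μm/a × 7.14 g/cm³ = 12.72 g·m⁻²·a⁻¹
copper: T>10 °C ⇒ hinge -0.080·(10.1−10) = -0.0080
  SO₂ term: 0.0053·10.7^0.26·exp(0.059·43-0.0080) = 0.1231
  Sd branch = 0.01025·Sd^0.27·e^(0.036·RH+0.049·T) = 0.3705 μm/a
  r_corr = 0.1231 + 0.3705 = 0.4936 μm/a
  mass loss = 0.4936 μm/a × 8.96 g/cm³ = 4.423 g·m⁻²·a⁻¹
Ordering by g·m⁻²·a⁻¹: zinc (12.7) > copper (4.42)

["zinc", "copper"]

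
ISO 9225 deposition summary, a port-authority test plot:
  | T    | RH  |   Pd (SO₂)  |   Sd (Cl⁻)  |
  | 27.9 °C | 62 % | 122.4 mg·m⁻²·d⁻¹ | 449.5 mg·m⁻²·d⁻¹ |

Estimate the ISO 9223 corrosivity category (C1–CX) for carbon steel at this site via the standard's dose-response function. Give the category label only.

carbon steel: T>10 °C ⇒ hinge -0.054·(27.9−10) = -0.9666
  sulphur-dioxide contribution → 28.34 μm/a
  chloride contribution → 106.3 μm/a
  ⇒ r_corr(carbon steel) = 134.6 μm/a
Category bounds: 80…200 μm/a bracket r_corr ⇒ C5

C5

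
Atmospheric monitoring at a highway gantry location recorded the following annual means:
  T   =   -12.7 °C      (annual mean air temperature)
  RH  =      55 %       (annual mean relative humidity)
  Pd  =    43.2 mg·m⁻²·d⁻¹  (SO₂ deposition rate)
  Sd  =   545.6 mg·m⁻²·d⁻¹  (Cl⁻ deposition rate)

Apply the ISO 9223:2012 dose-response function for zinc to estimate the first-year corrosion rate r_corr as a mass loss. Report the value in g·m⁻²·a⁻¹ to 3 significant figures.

zinc: f(T) = +0.038·(T−10) [T≤10 °C] = -0.8626
  SO₂ term: 0.0129·43.2^0.44·exp(0.046·55-0.8626) = 0.3584
  Cl⁻ term: 0.0175·545.6^0.57·exp(0.008·55+0.085·-12.7) = 0.3352
  r_corr = 0.3584 + 0.3352 = 0.6936 μm/a
Convert to mass loss: 0.6936 μm/a × 7.14 g/cm³ = 4.952 g·m⁻²·a⁻¹

r_corr = 4.95 g·m⁻²·a⁻¹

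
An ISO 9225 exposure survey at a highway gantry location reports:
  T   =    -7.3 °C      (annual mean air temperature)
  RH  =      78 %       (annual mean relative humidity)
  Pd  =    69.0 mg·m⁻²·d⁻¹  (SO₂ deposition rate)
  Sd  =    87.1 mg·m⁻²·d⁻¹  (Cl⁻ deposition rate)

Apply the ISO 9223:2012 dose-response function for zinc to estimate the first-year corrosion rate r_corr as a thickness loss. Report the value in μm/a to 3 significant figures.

r_corr = 1.78 μm/a

zinc: T≤10 °C ⇒ hinge +0.038·(-7.3−10) = -0.6574
  sulphur-dioxide contribution → 1.557 μm/a
  chloride contribution → 0.2241 μm/a
  total first-year rate 1.782 μm/a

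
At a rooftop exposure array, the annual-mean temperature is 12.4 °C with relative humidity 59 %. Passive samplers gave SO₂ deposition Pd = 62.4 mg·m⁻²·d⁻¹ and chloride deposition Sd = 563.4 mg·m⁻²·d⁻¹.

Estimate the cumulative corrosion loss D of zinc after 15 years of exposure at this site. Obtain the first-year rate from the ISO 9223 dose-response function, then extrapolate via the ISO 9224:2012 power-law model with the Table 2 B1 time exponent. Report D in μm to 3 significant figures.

D(15) = 36.1 μm

zinc: T>10 °C ⇒ hinge -0.071·(12.4−10) = -0.1704
  sulphur-dioxide contribution → 1.012 μm/a
  chloride contribution → 2.977 μm/a
  ⇒ r_corr(zinc) = 3.989 μm/a
Long-term exponent b (ISO 9224 Table 2, B1) = 0.813
  D(15) = 3.989 × 15^0.813 = 3.989 × 9.04 = 36.06 μm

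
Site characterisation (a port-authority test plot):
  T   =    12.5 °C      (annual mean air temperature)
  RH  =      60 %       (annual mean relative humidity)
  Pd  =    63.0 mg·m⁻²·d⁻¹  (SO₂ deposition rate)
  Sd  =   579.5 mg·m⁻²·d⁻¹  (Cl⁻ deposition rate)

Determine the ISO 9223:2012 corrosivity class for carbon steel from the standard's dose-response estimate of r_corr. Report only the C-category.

C5

carbon steel: f(T) = -0.054·(T−10) [T>10 °C] = -0.1350
  SO₂ term: 1.77·63.0^0.52·exp(0.02·60-0.1350) = 44.27
  Cl⁻ term: 0.102·579.5^0.62·exp(0.033·60+0.04·12.5) = 62.91
  sum: 44.27 + 62.91 → r_corr = 107.2 μm/a
Category bounds: 80…200 μm/a bracket r_corr ⇒ C5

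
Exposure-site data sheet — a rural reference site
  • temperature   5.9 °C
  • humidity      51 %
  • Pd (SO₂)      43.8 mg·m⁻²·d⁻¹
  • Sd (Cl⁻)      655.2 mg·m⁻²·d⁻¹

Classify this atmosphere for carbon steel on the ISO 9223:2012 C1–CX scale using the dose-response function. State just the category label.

C4

carbon steel: f(T) = +0.150·(T−10) [T≤10 °C] = -0.6150
  sulphur-dioxide contribution → 18.94 μm/a
  chloride contribution → 38.74 μm/a
  total first-year rate 57.68 μm/a
57.7 μm/a falls in (50, 80] for carbon steel → category C4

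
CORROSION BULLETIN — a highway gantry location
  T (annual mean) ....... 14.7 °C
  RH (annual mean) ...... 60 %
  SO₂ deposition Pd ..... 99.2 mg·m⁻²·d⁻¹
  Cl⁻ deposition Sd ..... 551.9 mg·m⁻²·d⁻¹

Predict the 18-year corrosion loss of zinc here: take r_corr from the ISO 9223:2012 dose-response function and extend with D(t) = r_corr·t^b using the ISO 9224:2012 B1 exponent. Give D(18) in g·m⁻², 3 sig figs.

D(18) = 353 g·m⁻²

zinc: f(T) = -0.071·(T−10) [T>10 °C] = -0.3337
  Pd branch = 0.0129·Pd^0.44·e^(0.046·RH+f) = 1.104 μm/a
  Cl⁻ term: 0.0175·551.9^0.57·exp(0.008·60+0.085·14.7) = 3.606
  sum: 1.104 + 3.606 → r_corr = 4.709 μm/a
Long-term exponent b (ISO 9224 Table 2, B1) = 0.813
  D(18) = 4.709 × 18^0.813 = 4.709 × 10.48 = 49.37 μm
  Mass loss = 49.37 μm × 7.14 g/cm³ = 352.5 g·m⁻²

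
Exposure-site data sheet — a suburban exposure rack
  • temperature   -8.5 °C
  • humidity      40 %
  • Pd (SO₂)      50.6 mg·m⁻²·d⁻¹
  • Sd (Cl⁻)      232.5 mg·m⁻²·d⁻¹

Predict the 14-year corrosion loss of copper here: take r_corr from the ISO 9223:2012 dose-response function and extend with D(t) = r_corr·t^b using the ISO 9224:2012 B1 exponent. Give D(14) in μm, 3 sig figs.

D(14) = 0.810 μm

copper: T≤10 °C ⇒ hinge +0.126·(-8.5−10) = -2.3310
  SO₂ term: 0.0053·50.6^0.26·exp(0.059·40-2.3310) = 0.01513
  Cl⁻ term: 0.01025·232.5^0.27·exp(0.036·40+0.049·-8.5) = 0.1242
  sum: 0.01513 + 0.1242 → r_corr = 0.1393 μm/a
Long-term exponent b (ISO 9224 Table 2, B1) = 0.667
  D(14) = 0.1393 × 14^0.667 = 0.1393 × 5.814 = 0.8101 μm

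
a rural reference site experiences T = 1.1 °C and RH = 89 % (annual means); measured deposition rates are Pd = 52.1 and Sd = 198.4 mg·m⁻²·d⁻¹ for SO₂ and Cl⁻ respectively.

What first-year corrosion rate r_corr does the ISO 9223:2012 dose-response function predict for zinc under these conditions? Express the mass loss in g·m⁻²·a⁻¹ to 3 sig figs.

r_corr = 28.1 g·m⁻²·a⁻¹

zinc: T≤10 °C ⇒ hinge +0.038·(1.1−10) = -0.3382
  SO₂ term: 0.0129·52.1^0.44·exp(0.046·89-0.3382) = 3.141
  Sd branch = 0.0175·Sd^0.57·e^(0.008·RH+0.085·T) = 0.7988 μm/a
  sum: 3.141 + 0.7988 → r_corr = 3.94 μm/a
Convert to mass loss: 3.94 μm/a × 7.14 g/cm³ = 28.13 g·m⁻²·a⁻¹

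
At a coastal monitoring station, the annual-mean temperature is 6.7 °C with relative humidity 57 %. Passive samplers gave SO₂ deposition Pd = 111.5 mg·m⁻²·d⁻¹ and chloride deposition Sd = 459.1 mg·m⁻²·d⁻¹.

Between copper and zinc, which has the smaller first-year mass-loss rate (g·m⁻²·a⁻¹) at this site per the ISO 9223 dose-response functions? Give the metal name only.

copper: T≤10 °C ⇒ hinge +0.126·(6.7−10) = -0.4158
  Pd branch = 0.0053·Pd^0.26·e^(0.059·RH+f) = 0.344 μm/a
  Sd branch = 0.01025·Sd^0.27·e^(0.036·RH+0.049·T) = 0.5797 μm/a
  sum: 0.344 + 0.5797 → r_corr = 0.9237 μm/a
  mass loss = 0.9237 μm/a × 8.96 g/cm³ = 8.276 g·m⁻²·a⁻¹
zinc: T≤10 °C ⇒ hinge +0.038·(6.7−10) = -0.1254
  SO₂ term: 0.0129·111.5^0.44·exp(0.046·57-0.1254) = 1.246
  Sd branch = 0.0175·Sd^0.57·e^(0.008·RH+0.085·T) = 1.606 μm/a
  r_corr = 1.246 + 1.606 = 2.852 μm/a
  mass loss = 2.852 μm/a × 7.14 g/cm³ = 20.36 g·m⁻²·a⁻¹
Ordering by g·m⁻²·a⁻¹: zinc (20.4) > copper (8.28)

copper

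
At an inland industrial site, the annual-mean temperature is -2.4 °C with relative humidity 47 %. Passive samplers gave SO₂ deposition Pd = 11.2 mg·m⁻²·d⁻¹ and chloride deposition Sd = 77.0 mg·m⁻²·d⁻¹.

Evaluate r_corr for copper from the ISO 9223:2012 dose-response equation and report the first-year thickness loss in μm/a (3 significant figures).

r_corr = 0.193 μm/a

copper: T≤10 °C ⇒ hinge +0.126·(-2.4−10) = -1.5624
  Pd branch = 0.0053·Pd^0.26·e^(0.059·RH+f) = 0.03333 μm/a
  Sd branch = 0.01025·Sd^0.27·e^(0.036·RH+0.049·T) = 0.1599 μm/a
  r_corr = 0.03333 + 0.1599 = 0.1932 μm/a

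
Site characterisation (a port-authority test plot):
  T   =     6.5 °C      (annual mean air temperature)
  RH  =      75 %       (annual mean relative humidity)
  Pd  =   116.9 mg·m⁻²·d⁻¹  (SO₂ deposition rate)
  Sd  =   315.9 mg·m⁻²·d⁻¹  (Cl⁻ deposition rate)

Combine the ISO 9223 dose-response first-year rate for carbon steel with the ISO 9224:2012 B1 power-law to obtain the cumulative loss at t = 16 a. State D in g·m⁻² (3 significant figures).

D(16) = 3.73e+03 g·m⁻²

carbon steel: T≤10 °C ⇒ hinge +0.150·(6.5−10) = -0.5250
  Pd branch = 1.77·Pd^0.52·e^(0.02·RH+f) = 55.81 μm/a
  Sd branch = 0.102·Sd^0.62·e^(0.033·RH+0.04·T) = 55.73 μm/a
  sum: 55.81 + 55.73 → r_corr = 111.5 μm/a
Long-term exponent b (ISO 9224 Table 2, B1) = 0.523
  D(16) = 111.5 × 16^0.523 = 111.5 × 4.263 = 475.5 μm
  Mass loss = 475.5 μm × 7.85 g/cm³ = 3733 g·m⁻²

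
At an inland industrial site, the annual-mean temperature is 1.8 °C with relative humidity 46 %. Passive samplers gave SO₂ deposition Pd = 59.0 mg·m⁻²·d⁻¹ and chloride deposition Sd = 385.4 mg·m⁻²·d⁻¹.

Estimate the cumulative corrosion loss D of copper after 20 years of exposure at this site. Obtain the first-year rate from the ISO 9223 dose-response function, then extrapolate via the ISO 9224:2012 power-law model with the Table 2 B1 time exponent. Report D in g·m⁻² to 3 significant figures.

copper: f(T) = +0.126·(T−10) [T≤10 °C] = -1.0332
  SO₂ term: 0.0053·59.0^0.26·exp(0.059·46-1.0332) = 0.08216
  Sd branch = 0.01025·Sd^0.27·e^(0.036·RH+0.049·T) = 0.2927 μm/a
  sum: 0.08216 + 0.2927 → r_corr = 0.3749 μm/a
Power-law: D(20) = r_corr · 20^0.667
  D(20) = 0.3749 × 20^0.667 = 0.3749 × 7.375 = 2.765 μm
  Mass loss = 2.765 μm × 8.96 g/cm³ = 24.77 g·m⁻²

D(20) = 24.8 g·m⁻²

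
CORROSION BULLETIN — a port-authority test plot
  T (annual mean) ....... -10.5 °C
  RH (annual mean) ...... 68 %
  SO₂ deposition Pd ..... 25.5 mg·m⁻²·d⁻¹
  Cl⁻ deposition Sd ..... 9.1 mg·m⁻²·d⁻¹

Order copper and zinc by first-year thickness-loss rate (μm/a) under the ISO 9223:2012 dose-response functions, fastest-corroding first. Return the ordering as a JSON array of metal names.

["zinc", "copper"]

copper: temperature factor f = +0.126·(-20.5) = -2.5830
  sulphur-dioxide contribution → 0.05136 μm/a
  chloride contribution → 0.1286 μm/a
  ⇒ r_corr(copper) = 0.18 μm/a
zinc: temperature factor f = +0.038·(-20.5) = -0.7790
  sulphur-dioxide contribution → 0.5619 μm/a
  chloride contribution → 0.04349 μm/a
  total first-year rate 0.6053 μm/a
Ordering by μm/a: zinc (0.605) > copper (0.18)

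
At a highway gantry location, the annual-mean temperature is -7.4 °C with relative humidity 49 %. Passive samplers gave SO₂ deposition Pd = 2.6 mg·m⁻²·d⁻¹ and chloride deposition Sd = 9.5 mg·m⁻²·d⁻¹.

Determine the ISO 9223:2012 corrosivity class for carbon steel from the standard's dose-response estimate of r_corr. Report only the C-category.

carbon steel: f(T) = +0.150·(T−10) [T≤10 °C] = -2.6100
  sulphur-dioxide contribution → 0.57 μm/a
  chloride contribution → 1.543 μm/a
  ⇒ r_corr(carbon steel) = 2.113 μm/a
Category bounds: 1.3…25 μm/a bracket r_corr ⇒ C2

C2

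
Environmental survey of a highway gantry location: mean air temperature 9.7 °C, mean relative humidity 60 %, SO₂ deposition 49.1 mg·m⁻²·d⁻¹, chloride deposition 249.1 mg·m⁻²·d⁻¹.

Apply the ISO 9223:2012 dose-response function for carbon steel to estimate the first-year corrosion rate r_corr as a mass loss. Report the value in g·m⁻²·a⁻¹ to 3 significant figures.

r_corr = 596 g·m⁻²·a⁻¹

carbon steel: f(T) = +0.150·(T−10) [T≤10 °C] = -0.0450
  Pd branch = 1.77·Pd^0.52·e^(0.02·RH+f) = 42.55 μm/a
  Cl⁻ term: 0.102·249.1^0.62·exp(0.033·60+0.04·9.7) = 33.32
  sum: 42.55 + 33.32 → r_corr = 75.88 μm/a
Convert to mass loss: 75.88 μm/a × 7.85 g/cm³ = 595.6 g·m⁻²·a⁻¹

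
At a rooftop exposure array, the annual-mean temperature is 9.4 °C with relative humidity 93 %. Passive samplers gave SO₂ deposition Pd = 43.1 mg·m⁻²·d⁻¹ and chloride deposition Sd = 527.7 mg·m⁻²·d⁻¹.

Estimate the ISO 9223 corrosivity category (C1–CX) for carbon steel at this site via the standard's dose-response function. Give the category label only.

CX

carbon steel: f(T) = +0.150·(T−10) [T≤10 °C] = -0.0900
  Pd branch = 1.77·Pd^0.52·e^(0.02·RH+f) = 73.55 μm/a
  Cl⁻ term: 0.102·527.7^0.62·exp(0.033·93+0.04·9.4) = 155.8
  sum: 73.55 + 155.8 → r_corr = 229.4 μm/a
ISO 9223 Table 2 (carbon steel): 200 < 229 ≤ 700 μm/a ⇒ CX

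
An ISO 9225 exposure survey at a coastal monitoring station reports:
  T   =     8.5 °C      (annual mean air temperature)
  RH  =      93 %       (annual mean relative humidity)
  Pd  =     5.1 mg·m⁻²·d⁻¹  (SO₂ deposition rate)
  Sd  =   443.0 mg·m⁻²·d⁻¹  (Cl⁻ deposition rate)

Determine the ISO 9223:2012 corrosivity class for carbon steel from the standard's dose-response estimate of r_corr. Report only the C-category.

C5

carbon steel: f(T) = +0.150·(T−10) [T≤10 °C] = -0.2250
  SO₂ term: 1.77·5.1^0.52·exp(0.02·93-0.2250) = 21.18
  Sd branch = 0.102·Sd^0.62·e^(0.033·RH+0.04·T) = 134.9 μm/a
  r_corr = 21.18 + 134.9 = 156 μm/a
Category bounds: 80…200 μm/a bracket r_corr ⇒ C5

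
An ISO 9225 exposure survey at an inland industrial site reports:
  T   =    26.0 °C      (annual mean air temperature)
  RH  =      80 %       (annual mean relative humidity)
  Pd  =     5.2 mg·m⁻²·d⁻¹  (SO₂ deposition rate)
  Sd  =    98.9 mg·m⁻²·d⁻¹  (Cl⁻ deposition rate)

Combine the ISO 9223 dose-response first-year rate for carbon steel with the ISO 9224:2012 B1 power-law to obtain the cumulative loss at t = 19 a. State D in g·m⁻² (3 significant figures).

D(19) = 2.87e+03 g·m⁻²

carbon steel: temperature factor f = -0.054·(16.0) = -0.8640
  sulphur-dioxide contribution → 8.708 μm/a
  chloride contribution → 69.8 μm/a
  ⇒ r_corr(carbon steel) = 78.5 μm/a
ISO 9224: D(t) = r_corr · t^b with b = 0.523 (carbon steel, B1)
  D(19) = 78.5 × 19^0.523 = 78.5 × 4.664 = 366.2 μm
  Mass loss = 366.2 μm × 7.85 g/cm³ = 2874 g·m⁻²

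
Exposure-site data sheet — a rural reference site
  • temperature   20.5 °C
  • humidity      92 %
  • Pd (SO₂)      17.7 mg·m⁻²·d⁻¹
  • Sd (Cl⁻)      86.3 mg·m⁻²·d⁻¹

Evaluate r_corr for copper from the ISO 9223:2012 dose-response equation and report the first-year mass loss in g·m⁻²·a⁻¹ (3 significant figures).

copper: temperature factor f = -0.080·(10.5) = -0.8400
  SO₂ term: 0.0053·17.7^0.26·exp(0.059·92-0.8400) = 1.1
  Sd branch = 0.01025·Sd^0.27·e^(0.036·RH+0.049·T) = 2.559 μm/a
  r_corr = 1.1 + 2.559 = 3.659 μm/a
Convert to mass loss: 3.659 μm/a × 8.96 g/cm³ = 32.78 g·m⁻²·a⁻¹

r_corr = 32.8 g·m⁻²·a⁻¹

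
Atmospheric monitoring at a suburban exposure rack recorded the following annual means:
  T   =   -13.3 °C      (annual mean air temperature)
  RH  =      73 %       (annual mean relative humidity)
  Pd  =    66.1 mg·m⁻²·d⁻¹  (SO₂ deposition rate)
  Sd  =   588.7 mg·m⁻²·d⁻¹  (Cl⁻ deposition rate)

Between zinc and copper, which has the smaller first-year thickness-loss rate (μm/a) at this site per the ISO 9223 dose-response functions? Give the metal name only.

zinc: f(T) = +0.038·(T−10) [T≤10 °C] = -0.8854
  Pd branch = 0.0129·Pd^0.44·e^(0.046·RH+f) = 0.9668 μm/a
  Sd branch = 0.0175·Sd^0.57·e^(0.008·RH+0.085·T) = 0.3842 μm/a
  r_corr = 0.9668 + 0.3842 = 1.351 μm/a
copper: f(T) = +0.126·(T−10) [T≤10 °C] = -2.9358
  Pd branch = 0.0053·Pd^0.26·e^(0.059·RH+f) = 0.06209 μm/a
  Cl⁻ term: 0.01025·588.7^0.27·exp(0.036·73+0.049·-13.3) = 0.4139
  r_corr = 0.06209 + 0.4139 = 0.476 μm/a
Ordering by μm/a: zinc (1.35) > copper (0.476)

copper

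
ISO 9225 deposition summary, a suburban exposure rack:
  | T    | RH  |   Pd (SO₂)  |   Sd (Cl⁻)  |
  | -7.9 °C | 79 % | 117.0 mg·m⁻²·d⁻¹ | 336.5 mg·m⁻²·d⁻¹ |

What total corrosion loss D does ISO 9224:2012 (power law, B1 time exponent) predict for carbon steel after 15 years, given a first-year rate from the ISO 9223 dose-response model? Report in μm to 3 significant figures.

D(15) = 182 μm

carbon steel: T≤10 °C ⇒ hinge +0.150·(-7.9−10) = -2.6850
  Pd branch = 1.77·Pd^0.52·e^(0.02·RH+f) = 6.975 μm/a
  Sd branch = 0.102·Sd^0.62·e^(0.033·RH+0.04·T) = 37.18 μm/a
  r_corr = 6.975 + 37.18 = 44.15 μm/a
Long-term exponent b (ISO 9224 Table 2, B1) = 0.523
  D(15) = 44.15 × 15^0.523 = 44.15 × 4.122 = 182 μm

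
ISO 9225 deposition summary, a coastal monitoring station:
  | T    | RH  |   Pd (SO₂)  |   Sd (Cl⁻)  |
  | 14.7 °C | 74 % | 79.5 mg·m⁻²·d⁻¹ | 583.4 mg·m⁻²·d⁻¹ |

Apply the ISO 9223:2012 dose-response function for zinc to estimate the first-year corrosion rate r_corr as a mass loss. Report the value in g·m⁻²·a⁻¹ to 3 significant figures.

zinc: f(T) = -0.071·(T−10) [T>10 °C] = -0.3337
  sulphur-dioxide contribution → 1.906 μm/a
  chloride contribution → 4.163 μm/a
  ⇒ r_corr(zinc) = 6.069 μm/a
Convert to mass loss: 6.069 μm/a × 7.14 g/cm³ = 43.33 g·m⁻²·a⁻¹

r_corr = 43.3 g·m⁻²·a⁻¹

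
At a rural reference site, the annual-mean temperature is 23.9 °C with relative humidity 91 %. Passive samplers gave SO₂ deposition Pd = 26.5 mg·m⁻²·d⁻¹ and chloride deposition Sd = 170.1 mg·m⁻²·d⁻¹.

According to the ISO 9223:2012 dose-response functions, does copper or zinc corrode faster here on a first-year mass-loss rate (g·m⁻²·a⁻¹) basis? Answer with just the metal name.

copper: T>10 °C ⇒ hinge -0.080·(23.9−10) = -1.1120
  Pd branch = 0.0053·Pd^0.26·e^(0.059·RH+f) = 0.8772 μm/a
  Cl⁻ term: 0.01025·170.1^0.27·exp(0.036·91+0.049·23.9) = 3.502
  sum: 0.8772 + 3.502 → r_corr = 4.38 μm/a
  mass loss = 4.38 μm/a × 8.96 g/cm³ = 39.24 g·m⁻²·a⁻¹
zinc: temperature factor f = -0.071·(13.9) = -0.9869
  Pd branch = 0.0129·Pd^0.44·e^(0.046·RH+f) = 1.337 μm/a
  Sd branch = 0.0175·Sd^0.57·e^(0.008·RH+0.085·T) = 5.164 μm/a
  sum: 1.337 + 5.164 → r_corr = 6.501 μm/a
  mass loss = 6.501 μm/a × 7.14 g/cm³ = 46.42 g·m⁻²·a⁻¹
Ordering by g·m⁻²·a⁻¹: zinc (46.4) > copper (39.2)

zinc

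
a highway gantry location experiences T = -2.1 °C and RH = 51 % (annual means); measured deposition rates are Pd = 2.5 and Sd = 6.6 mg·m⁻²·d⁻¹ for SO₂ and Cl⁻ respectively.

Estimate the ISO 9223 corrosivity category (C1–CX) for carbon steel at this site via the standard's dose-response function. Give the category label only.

carbon steel: f(T) = +0.150·(T−10) [T≤10 °C] = -1.8150
  sulphur-dioxide contribution → 1.287 μm/a
  chloride contribution → 1.626 μm/a
  ⇒ r_corr(carbon steel) = 2.913 μm/a
ISO 9223 Table 2 (carbon steel): 1.3 < 2.91 ≤ 25 μm/a ⇒ C2

C2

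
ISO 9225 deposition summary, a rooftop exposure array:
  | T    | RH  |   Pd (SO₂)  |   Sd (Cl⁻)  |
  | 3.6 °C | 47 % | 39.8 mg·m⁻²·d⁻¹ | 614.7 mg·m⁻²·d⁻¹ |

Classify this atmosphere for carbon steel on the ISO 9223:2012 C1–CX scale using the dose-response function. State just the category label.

carbon steel: f(T) = +0.150·(T−10) [T≤10 °C] = -0.9600
  sulphur-dioxide contribution → 11.78 μm/a
  chloride contribution → 29.76 μm/a
  ⇒ r_corr(carbon steel) = 41.55 μm/a
41.5 μm/a falls in (25, 50] for carbon steel → category C3

C3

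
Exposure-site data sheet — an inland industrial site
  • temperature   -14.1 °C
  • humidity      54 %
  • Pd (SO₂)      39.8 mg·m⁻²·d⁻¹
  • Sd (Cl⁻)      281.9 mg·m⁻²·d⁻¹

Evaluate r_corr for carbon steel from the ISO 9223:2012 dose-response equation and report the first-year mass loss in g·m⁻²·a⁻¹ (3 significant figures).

carbon steel: f(T) = +0.150·(T−10) [T≤10 °C] = -3.6150
  SO₂ term: 1.77·39.8^0.52·exp(0.02·54-3.6150) = 0.9527
  Sd branch = 0.102·Sd^0.62·e^(0.033·RH+0.04·T) = 11.39 μm/a
  sum: 0.9527 + 11.39 → r_corr = 12.35 μm/a
Convert to mass loss: 12.35 μm/a × 7.85 g/cm³ = 96.91 g·m⁻²·a⁻¹

r_corr = 96.9 g·m⁻²·a⁻¹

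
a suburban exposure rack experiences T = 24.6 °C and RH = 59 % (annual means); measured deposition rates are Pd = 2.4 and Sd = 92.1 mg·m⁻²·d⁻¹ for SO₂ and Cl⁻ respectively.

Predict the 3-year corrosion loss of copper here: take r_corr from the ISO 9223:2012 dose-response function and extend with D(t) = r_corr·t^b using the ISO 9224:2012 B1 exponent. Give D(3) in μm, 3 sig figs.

D(3) = 2.16 μm

copper: T>10 °C ⇒ hinge -0.080·(24.6−10) = -1.1680
  sulphur-dioxide contribution → 0.06724 μm/a
  chloride contribution → 0.9705 μm/a
  ⇒ r_corr(copper) = 1.038 μm/a
ISO 9224: D(t) = r_corr · t^b with b = 0.667 (copper, B1)
  D(3) = 1.038 × 3^0.667 = 1.038 × 2.081 = 2.159 μm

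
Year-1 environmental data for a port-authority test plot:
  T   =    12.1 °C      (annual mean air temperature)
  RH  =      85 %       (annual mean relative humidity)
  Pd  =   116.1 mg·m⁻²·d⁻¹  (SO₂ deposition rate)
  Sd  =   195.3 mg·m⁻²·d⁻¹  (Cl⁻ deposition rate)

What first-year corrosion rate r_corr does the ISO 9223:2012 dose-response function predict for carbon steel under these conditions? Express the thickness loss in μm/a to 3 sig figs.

r_corr = 174 μm/a

carbon steel: T>10 °C ⇒ hinge -0.054·(12.1−10) = -0.1134
  SO₂ term: 1.77·116.1^0.52·exp(0.02·85-0.1134) = 102.5
  Sd branch = 0.102·Sd^0.62·e^(0.033·RH+0.04·T) = 71.98 μm/a
  r_corr = 102.5 + 71.98 = 174.5 μm/a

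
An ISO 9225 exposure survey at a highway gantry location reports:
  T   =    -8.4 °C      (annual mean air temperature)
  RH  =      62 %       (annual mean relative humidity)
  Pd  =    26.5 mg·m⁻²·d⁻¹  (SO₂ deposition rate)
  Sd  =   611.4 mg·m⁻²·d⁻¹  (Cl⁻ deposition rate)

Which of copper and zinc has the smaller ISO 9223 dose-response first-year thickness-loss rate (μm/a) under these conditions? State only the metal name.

copper: temperature factor f = +0.126·(-18.4) = -2.3184
  sulphur-dioxide contribution → 0.04744 μm/a
  chloride contribution → 0.3578 μm/a
  ⇒ r_corr(copper) = 0.4052 μm/a
zinc: temperature factor f = +0.038·(-18.4) = -0.6992
  sulphur-dioxide contribution → 0.4696 μm/a
  chloride contribution → 0.5452 μm/a
  ⇒ r_corr(zinc) = 1.015 μm/a
Ordering by μm/a: zinc (1.01) > copper (0.405)

copper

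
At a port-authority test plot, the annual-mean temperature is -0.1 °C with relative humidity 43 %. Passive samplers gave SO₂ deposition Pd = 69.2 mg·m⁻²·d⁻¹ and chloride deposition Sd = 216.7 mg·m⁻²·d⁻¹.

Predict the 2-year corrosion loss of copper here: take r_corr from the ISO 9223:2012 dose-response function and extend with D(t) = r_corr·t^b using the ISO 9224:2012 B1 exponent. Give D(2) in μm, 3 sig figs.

copper: T≤10 °C ⇒ hinge +0.126·(-0.1−10) = -1.2726
  SO₂ term: 0.0053·69.2^0.26·exp(0.059·43-1.2726) = 0.05647
  Sd branch = 0.01025·Sd^0.27·e^(0.036·RH+0.049·T) = 0.2049 μm/a
  sum: 0.05647 + 0.2049 → r_corr = 0.2614 μm/a
ISO 9224: D(t) = r_corr · t^b with b = 0.667 (copper, B1)
  D(2) = 0.2614 × 2^0.667 = 0.2614 × 1.588 = 0.415 μm

D(2) = 0.415 μm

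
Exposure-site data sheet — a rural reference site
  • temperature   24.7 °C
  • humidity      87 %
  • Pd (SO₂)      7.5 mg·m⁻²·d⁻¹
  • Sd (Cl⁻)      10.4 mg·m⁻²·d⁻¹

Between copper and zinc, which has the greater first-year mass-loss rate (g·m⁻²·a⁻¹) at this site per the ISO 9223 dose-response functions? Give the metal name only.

copper

copper: T>10 °C ⇒ hinge -0.080·(24.7−10) = -1.1760
  SO₂ term: 0.0053·7.5^0.26·exp(0.059·87-1.1760) = 0.4681
  Sd branch = 0.01025·Sd^0.27·e^(0.036·RH+0.049·T) = 1.483 μm/a
  sum: 0.4681 + 1.483 → r_corr = 1.951 μm/a
  mass loss = 1.951 μm/a × 8.96 g/cm³ = 17.48 g·m⁻²·a⁻¹
zinc: f(T) = -0.071·(T−10) [T>10 °C] = -1.0437
  SO₂ term: 0.0129·7.5^0.44·exp(0.046·87-1.0437) = 0.6031
  Cl⁻ term: 0.0175·10.4^0.57·exp(0.008·87+0.085·24.7) = 1.088
  r_corr = 0.6031 + 1.088 = 1.692 μm/a
  mass loss = 1.692 μm/a × 7.14 g/cm³ = 12.08 g·m⁻²·a⁻¹
Ordering by g·m⁻²·a⁻¹: copper (17.5) > zinc (12.1)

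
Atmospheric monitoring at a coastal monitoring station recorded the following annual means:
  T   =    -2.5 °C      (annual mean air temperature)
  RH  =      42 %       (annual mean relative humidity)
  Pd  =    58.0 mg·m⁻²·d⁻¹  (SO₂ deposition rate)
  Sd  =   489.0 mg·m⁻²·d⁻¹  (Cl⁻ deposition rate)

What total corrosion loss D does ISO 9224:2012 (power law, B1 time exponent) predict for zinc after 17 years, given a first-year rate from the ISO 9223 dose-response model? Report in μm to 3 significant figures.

D(17) = 10.1 μm

zinc: T≤10 °C ⇒ hinge +0.038·(-2.5−10) = -0.4750
  sulphur-dioxide contribution → 0.3306 μm/a
  chloride contribution → 0.6754 μm/a
  total first-year rate 1.006 μm/a
Power-law: D(17) = r_corr · 17^0.813
  D(17) = 1.006 × 17^0.813 = 1.006 × 10.01 = 10.07 μm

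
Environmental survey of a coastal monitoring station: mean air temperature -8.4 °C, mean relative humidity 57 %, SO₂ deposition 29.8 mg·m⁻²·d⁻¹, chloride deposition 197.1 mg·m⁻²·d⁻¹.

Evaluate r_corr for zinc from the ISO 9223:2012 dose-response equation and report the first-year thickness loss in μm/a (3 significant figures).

zinc: f(T) = +0.038·(T−10) [T≤10 °C] = -0.6992
  Pd branch = 0.0129·Pd^0.44·e^(0.046·RH+f) = 0.3929 μm/a
  Cl⁻ term: 0.0175·197.1^0.57·exp(0.008·57+0.085·-8.4) = 0.2748
  sum: 0.3929 + 0.2748 → r_corr = 0.6677 μm/a

r_corr = 0.668 μm/a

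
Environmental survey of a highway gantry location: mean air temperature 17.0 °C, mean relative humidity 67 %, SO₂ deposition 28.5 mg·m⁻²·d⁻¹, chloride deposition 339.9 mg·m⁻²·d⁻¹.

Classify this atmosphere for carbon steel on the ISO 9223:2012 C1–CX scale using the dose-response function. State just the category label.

C5

carbon steel: T>10 °C ⇒ hinge -0.054·(17.0−10) = -0.3780
  sulphur-dioxide contribution → 26.44 μm/a
  chloride contribution → 68.17 μm/a
  total first-year rate 94.61 μm/a
Category bounds: 80…200 μm/a bracket r_corr ⇒ C5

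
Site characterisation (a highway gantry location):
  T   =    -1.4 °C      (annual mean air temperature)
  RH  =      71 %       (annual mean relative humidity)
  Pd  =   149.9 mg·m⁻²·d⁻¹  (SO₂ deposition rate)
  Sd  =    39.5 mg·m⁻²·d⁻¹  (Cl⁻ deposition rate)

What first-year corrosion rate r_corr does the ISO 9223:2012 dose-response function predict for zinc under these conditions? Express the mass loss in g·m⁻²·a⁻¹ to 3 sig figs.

zinc: f(T) = +0.038·(T−10) [T≤10 °C] = -0.4332
  SO₂ term: 0.0129·149.9^0.44·exp(0.046·71-0.4332) = 1.987
  Sd branch = 0.0175·Sd^0.57·e^(0.008·RH+0.085·T) = 0.2229 μm/a
  sum: 1.987 + 0.2229 → r_corr = 2.21 μm/a
Convert to mass loss: 2.21 μm/a × 7.14 g/cm³ = 15.78 g·m⁻²·a⁻¹

r_corr = 15.8 g·m⁻²·a⁻¹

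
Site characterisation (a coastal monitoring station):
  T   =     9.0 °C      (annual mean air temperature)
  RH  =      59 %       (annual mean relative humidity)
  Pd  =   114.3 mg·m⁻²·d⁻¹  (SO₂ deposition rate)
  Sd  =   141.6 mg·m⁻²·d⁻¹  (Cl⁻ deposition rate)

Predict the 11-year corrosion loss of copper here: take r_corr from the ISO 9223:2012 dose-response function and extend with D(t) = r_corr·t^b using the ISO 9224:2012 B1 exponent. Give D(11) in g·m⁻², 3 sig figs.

D(11) = 45.6 g·m⁻²

copper: T≤10 °C ⇒ hinge +0.126·(9.0−10) = -0.1260
  SO₂ term: 0.0053·114.3^0.26·exp(0.059·59-0.1260) = 0.5205
  Sd branch = 0.01025·Sd^0.27·e^(0.036·RH+0.049·T) = 0.5075 μm/a
  sum: 0.5205 + 0.5075 → r_corr = 1.028 μm/a
Power-law: D(11) = r_corr · 11^0.667
  D(11) = 1.028 × 11^0.667 = 1.028 × 4.95 = 5.089 μm
  Mass loss = 5.089 μm × 8.96 g/cm³ = 45.6 g·m⁻²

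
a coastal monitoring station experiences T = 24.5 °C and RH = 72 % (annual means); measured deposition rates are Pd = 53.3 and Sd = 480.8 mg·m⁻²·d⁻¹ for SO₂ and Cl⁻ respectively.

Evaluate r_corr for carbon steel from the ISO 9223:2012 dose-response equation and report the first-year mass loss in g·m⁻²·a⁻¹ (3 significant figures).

r_corr = 1.27e+03 g·m⁻²·a⁻¹

carbon steel: T>10 °C ⇒ hinge -0.054·(24.5−10) = -0.7830
  Pd branch = 1.77·Pd^0.52·e^(0.02·RH+f) = 26.99 μm/a
  Sd branch = 0.102·Sd^0.62·e^(0.033·RH+0.04·T) = 134.6 μm/a
  r_corr = 26.99 + 134.6 = 161.5 μm/a
Convert to mass loss: 161.5 μm/a × 7.85 g/cm³ = 1268 g·m⁻²·a⁻¹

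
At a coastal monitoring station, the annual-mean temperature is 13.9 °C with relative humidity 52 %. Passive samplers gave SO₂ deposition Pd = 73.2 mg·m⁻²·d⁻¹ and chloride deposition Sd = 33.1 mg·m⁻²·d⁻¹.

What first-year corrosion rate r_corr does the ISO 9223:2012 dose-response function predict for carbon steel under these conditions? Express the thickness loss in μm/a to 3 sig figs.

carbon steel: f(T) = -0.054·(T−10) [T>10 °C] = -0.2106
  SO₂ term: 1.77·73.2^0.52·exp(0.02·52-0.2106) = 37.82
  Cl⁻ term: 0.102·33.1^0.62·exp(0.033·52+0.04·13.9) = 8.662
  r_corr = 37.82 + 8.662 = 46.48 μm/a

r_corr = 46.5 μm/a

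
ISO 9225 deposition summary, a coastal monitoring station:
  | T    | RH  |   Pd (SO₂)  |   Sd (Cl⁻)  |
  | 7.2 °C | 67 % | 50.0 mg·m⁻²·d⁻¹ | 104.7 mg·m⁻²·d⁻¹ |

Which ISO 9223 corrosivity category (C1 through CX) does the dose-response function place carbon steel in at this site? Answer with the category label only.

C4

carbon steel: T≤10 °C ⇒ hinge +0.150·(7.2−10) = -0.4200
  Pd branch = 1.77·Pd^0.52·e^(0.02·RH+f) = 33.96 μm/a
  Cl⁻ term: 0.102·104.7^0.62·exp(0.033·67+0.04·7.2) = 22.2
  r_corr = 33.96 + 22.2 = 56.16 μm/a
56.2 μm/a falls in (50, 80] for carbon steel → category C4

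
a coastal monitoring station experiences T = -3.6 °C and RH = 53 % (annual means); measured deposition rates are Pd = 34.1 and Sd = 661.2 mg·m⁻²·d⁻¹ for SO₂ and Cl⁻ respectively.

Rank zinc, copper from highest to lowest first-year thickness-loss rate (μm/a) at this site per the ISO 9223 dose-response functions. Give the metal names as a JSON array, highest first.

["zinc", "copper"]

zinc: T≤10 °C ⇒ hinge +0.038·(-3.6−10) = -0.5168
  SO₂ term: 0.0129·34.1^0.44·exp(0.046·53-0.5168) = 0.4163
  Sd branch = 0.0175·Sd^0.57·e^(0.008·RH+0.085·T) = 0.7978 μm/a
  sum: 0.4163 + 0.7978 → r_corr = 1.214 μm/a
copper: f(T) = +0.126·(T−10) [T≤10 °C] = -1.7136
  SO₂ term: 0.0053·34.1^0.26·exp(0.059·53-1.7136) = 0.05453
  Sd branch = 0.01025·Sd^0.27·e^(0.036·RH+0.049·T) = 0.3344 μm/a
  sum: 0.05453 + 0.3344 → r_corr = 0.3889 μm/a
Ordering by μm/a: zinc (1.21) > copper (0.389)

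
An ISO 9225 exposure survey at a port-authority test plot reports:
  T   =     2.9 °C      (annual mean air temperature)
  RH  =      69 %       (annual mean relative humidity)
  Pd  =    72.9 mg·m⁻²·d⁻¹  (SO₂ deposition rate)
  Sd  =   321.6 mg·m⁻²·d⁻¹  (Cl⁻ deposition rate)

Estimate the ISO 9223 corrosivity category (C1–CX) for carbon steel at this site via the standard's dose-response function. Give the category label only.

carbon steel: f(T) = +0.150·(T−10) [T≤10 °C] = -1.0650
  sulphur-dioxide contribution → 22.56 μm/a
  chloride contribution → 40.03 μm/a
  ⇒ r_corr(carbon steel) = 62.59 μm/a
ISO 9223 Table 2 (carbon steel): 50 < 62.6 ≤ 80 μm/a ⇒ C4

C4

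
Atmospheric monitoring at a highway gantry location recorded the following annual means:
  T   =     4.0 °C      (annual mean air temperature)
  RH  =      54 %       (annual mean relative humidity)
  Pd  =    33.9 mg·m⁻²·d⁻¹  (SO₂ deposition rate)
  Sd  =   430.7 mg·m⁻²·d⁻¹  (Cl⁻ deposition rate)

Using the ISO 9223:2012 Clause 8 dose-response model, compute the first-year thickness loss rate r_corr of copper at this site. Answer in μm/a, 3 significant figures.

copper: f(T) = +0.126·(T−10) [T≤10 °C] = -0.7560
  SO₂ term: 0.0053·33.9^0.26·exp(0.059·54-0.7560) = 0.1505
  Cl⁻ term: 0.01025·430.7^0.27·exp(0.036·54+0.049·4.0) = 0.4481
  r_corr = 0.1505 + 0.4481 = 0.5985 μm/a

r_corr = 0.599 μm/a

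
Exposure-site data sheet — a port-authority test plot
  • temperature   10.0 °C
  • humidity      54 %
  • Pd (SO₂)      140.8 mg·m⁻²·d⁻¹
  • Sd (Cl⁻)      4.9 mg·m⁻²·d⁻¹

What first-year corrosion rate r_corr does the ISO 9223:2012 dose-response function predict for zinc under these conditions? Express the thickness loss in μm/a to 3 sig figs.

zinc: T≤10 °C ⇒ hinge +0.038·(10.0−10) = +0.0000
  sulphur-dioxide contribution → 1.364 μm/a
  chloride contribution → 0.156 μm/a
  total first-year rate 1.52 μm/a

r_corr = 1.52 μm/a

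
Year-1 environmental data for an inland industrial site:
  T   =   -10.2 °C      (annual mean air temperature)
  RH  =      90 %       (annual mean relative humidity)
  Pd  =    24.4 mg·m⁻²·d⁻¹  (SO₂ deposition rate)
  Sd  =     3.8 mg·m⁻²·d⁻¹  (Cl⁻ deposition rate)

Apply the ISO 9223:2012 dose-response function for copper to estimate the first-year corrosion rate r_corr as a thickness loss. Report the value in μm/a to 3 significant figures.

r_corr = 0.421 μm/a

copper: T≤10 °C ⇒ hinge +0.126·(-10.2−10) = -2.5452
  SO₂ term: 0.0053·24.4^0.26·exp(0.059·90-2.5452) = 0.1931
  Cl⁻ term: 0.01025·3.8^0.27·exp(0.036·90+0.049·-10.2) = 0.2277
  r_corr = 0.1931 + 0.2277 = 0.4208 μm/a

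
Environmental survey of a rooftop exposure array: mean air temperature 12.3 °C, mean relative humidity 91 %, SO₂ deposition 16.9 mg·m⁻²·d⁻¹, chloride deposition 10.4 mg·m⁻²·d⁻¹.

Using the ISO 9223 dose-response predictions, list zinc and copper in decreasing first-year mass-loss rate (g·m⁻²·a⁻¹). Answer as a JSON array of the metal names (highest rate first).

zinc: T>10 °C ⇒ hinge -0.071·(12.3−10) = -0.1633
  Pd branch = 0.0129·Pd^0.44·e^(0.046·RH+f) = 2.5 μm/a
  Cl⁻ term: 0.0175·10.4^0.57·exp(0.008·91+0.085·12.3) = 0.3917
  r_corr = 2.5 + 0.3917 = 2.891 μm/a
  mass loss = 2.891 μm/a × 7.14 g/cm³ = 20.65 g·m⁻²·a⁻¹
copper: temperature factor f = -0.080·(2.3) = -0.1840
  SO₂ term: 0.0053·16.9^0.26·exp(0.059·91-0.1840) = 1.974
  Sd branch = 0.01025·Sd^0.27·e^(0.036·RH+0.049·T) = 0.9329 μm/a
  sum: 1.974 + 0.9329 → r_corr = 2.907 μm/a
  mass loss = 2.907 μm/a × 8.96 g/cm³ = 26.05 g·m⁻²·a⁻¹
Ordering by g·m⁻²·a⁻¹: copper (26) > zinc (20.6)

["copper", "zinc"]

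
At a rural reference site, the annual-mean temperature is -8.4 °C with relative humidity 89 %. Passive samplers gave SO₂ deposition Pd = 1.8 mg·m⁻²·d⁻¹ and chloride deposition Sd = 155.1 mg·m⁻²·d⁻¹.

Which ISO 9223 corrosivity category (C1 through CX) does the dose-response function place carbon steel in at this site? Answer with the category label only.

carbon steel: T≤10 °C ⇒ hinge +0.150·(-8.4−10) = -2.7600
  sulphur-dioxide contribution → 0.9018 μm/a
  chloride contribution → 31.36 μm/a
  ⇒ r_corr(carbon steel) = 32.26 μm/a
Category bounds: 25…50 μm/a bracket r_corr ⇒ C3

C3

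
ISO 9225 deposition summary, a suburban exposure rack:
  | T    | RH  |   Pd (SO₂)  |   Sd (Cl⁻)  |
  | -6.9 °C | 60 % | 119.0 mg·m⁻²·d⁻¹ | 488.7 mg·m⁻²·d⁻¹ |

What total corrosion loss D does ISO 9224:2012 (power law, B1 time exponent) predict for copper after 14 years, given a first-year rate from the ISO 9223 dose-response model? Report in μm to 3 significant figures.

copper: f(T) = +0.126·(T−10) [T≤10 °C] = -2.1294
  SO₂ term: 0.0053·119.0^0.26·exp(0.059·60-2.1294) = 0.07525
  Cl⁻ term: 0.01025·488.7^0.27·exp(0.036·60+0.049·-6.9) = 0.3373
  sum: 0.07525 + 0.3373 → r_corr = 0.4125 μm/a
Long-term exponent b (ISO 9224 Table 2, B1) = 0.667
  D(14) = 0.4125 × 14^0.667 = 0.4125 × 5.814 = 2.399 μm

D(14) = 2.40 μm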